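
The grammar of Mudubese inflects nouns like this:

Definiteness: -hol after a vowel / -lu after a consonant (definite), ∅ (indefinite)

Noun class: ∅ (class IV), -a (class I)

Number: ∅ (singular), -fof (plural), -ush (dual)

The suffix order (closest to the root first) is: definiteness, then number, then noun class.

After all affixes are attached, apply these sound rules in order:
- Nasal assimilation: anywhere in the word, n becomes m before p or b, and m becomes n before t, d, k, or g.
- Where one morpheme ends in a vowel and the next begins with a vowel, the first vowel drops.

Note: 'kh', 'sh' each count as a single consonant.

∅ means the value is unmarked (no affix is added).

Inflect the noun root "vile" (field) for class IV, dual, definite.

vileholush

Attach definiteness definite -hol (after vowel 'e') → vilehol.
Attach number dual -ush → vileholush.
noun class = class IV: zero marking, form stays vileholush.
Nasal assimilation: no change.
Vowel deletion: no change.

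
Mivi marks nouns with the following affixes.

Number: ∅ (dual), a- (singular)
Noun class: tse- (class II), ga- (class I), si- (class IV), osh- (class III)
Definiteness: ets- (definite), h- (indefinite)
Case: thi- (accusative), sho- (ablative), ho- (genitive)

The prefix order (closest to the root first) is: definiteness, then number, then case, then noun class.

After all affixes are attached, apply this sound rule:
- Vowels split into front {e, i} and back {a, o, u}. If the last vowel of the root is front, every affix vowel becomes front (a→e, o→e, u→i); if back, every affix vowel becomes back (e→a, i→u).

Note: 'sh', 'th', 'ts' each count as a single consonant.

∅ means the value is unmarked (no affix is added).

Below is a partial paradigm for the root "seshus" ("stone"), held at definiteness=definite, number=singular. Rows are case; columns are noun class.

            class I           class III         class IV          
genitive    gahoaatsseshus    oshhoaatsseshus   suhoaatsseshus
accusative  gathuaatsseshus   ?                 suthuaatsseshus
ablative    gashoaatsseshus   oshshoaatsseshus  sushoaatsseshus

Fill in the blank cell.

Attach definiteness definite ets- → etsseshus.
Attach number singular a- → aetsseshus.
Attach case accusative thi- → thiaetsseshus.
Attach noun class class III osh- → oshthiaetsseshus.
Apply vowel harmony: oshthiaetsseshus → oshthuaatsseshus.

oshthuaatsseshus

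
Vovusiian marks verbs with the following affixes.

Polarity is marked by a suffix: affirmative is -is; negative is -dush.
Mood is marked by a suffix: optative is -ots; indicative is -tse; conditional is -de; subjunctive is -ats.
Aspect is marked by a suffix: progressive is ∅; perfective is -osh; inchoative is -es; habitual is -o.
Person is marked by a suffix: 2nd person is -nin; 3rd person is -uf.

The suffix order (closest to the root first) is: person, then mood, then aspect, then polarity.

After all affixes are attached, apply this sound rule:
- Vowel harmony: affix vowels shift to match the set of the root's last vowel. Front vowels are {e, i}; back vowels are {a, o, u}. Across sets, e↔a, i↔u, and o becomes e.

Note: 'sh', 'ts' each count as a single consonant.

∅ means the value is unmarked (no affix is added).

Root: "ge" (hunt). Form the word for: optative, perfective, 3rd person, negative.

Attach person 3rd person -uf → geuf.
Attach mood optative -ots → geufots.
Attach aspect perfective -osh → geufotsosh.
Attach polarity negative -dush → geufotsoshdush.
Apply vowel harmony: geufotsoshdush → geifetseshdish.

geifetseshdish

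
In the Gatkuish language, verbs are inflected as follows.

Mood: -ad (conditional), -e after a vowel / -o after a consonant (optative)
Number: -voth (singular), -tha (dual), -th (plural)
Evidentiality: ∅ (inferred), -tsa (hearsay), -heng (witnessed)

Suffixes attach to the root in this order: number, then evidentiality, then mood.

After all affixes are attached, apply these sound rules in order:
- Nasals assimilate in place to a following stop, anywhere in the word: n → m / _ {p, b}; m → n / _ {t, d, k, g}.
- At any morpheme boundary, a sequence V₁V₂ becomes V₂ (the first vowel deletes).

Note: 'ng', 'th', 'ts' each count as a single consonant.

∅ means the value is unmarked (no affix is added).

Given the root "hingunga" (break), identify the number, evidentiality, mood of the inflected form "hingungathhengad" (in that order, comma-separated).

Segment: hingunga-th-heng-ad.
number: -th → plural.
evidentiality: -heng → witnessed.
mood: -ad → conditional.

plural, witnessed, conditional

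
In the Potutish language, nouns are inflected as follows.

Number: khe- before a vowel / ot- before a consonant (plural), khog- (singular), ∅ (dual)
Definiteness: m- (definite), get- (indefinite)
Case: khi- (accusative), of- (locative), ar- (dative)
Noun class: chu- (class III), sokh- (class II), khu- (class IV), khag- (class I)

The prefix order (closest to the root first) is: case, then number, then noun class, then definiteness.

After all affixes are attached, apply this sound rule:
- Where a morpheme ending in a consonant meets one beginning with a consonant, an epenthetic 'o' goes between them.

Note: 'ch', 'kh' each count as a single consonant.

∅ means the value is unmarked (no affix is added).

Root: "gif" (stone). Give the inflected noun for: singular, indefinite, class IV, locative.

getokhukhogofogif

Attach case locative of- → ofgif.
Attach number singular khog- → khogofgif.
Attach noun class class IV khu- → khukhogofgif.
Attach definiteness indefinite get- → getkhukhogofgif.
Apply epenthesis: getkhukhogofgif → getokhukhogofogif.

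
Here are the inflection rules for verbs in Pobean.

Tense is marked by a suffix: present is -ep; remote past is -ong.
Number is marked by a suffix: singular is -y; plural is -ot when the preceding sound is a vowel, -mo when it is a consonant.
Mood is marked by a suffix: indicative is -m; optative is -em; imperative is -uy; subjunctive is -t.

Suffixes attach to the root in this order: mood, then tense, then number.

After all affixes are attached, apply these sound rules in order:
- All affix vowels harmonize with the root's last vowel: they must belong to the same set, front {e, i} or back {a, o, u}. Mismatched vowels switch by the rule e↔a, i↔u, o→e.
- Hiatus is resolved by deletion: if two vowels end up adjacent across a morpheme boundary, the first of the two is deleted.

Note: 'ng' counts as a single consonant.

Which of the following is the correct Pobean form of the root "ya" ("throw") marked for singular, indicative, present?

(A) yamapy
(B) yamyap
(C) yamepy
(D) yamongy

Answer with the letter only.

Attach mood indicative -m → yam.
Attach tense present -ep → yamep.
Attach number singular -y → yamepy.
Apply vowel harmony: yamepy → yamapy.
Vowel deletion: no change.
So the correct form is yamapy, option (A).
(D) yamongy is wrong: it uses remote past instead of present for tense.
(B) yamyap is wrong: it has the affixes in the wrong order.
(C) yamepy is wrong: it fails to apply the sound rule(s).

A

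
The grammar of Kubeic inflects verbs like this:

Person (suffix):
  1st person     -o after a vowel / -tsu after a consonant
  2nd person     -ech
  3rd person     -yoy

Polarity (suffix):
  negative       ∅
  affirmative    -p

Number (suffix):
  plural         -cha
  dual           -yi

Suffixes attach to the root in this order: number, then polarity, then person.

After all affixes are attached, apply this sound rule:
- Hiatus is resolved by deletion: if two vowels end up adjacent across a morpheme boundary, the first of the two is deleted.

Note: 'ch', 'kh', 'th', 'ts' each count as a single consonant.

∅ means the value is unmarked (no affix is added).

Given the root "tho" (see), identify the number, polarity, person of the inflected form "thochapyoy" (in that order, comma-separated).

plural, affirmative, 3rd person

Segment: tho-cha-p-yoy.
number: -cha → plural.
polarity: -p → affirmative.
person: -yoy → 3rd person.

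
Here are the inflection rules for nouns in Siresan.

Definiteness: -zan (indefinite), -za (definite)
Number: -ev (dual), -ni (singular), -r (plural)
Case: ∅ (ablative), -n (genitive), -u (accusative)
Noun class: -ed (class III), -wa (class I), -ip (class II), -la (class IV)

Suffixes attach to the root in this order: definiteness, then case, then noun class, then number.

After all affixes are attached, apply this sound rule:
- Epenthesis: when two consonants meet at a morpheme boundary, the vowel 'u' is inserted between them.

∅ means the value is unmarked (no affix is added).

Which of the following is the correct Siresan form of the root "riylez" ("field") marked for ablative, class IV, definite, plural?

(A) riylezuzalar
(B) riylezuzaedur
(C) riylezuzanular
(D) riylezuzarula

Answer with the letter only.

Attach definiteness definite -za → riylezza.
case = ablative: zero marking, form stays riylezza.
Attach noun class class IV -la → riylezzala.
Attach number plural -r → riylezzalar.
Apply epenthesis: riylezzalar → riylezuzalar.
So the correct form is riylezuzalar, option (A).
(B) riylezuzaedur is wrong: it uses class III instead of class IV for noun class.
(C) riylezuzanular is wrong: it uses indefinite instead of definite for definiteness.
(D) riylezuzarula is wrong: it has the affixes in the wrong order.

A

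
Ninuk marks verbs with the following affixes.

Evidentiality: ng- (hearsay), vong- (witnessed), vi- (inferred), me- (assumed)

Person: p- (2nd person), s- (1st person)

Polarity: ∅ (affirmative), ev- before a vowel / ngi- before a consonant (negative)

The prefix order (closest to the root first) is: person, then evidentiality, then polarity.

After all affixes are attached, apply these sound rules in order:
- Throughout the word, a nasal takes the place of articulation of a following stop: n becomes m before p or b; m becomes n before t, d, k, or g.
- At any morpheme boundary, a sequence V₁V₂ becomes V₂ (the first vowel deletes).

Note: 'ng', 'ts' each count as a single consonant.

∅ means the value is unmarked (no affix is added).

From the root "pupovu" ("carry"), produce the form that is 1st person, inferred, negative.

Attach person 1st person s- → spupovu.
Attach evidentiality inferred vi- → vispupovu.
Attach polarity negative ngi- (before consonant 'v') → ngivispupovu.
Nasal assimilation: no change.
Vowel deletion: no change.

ngivispupovu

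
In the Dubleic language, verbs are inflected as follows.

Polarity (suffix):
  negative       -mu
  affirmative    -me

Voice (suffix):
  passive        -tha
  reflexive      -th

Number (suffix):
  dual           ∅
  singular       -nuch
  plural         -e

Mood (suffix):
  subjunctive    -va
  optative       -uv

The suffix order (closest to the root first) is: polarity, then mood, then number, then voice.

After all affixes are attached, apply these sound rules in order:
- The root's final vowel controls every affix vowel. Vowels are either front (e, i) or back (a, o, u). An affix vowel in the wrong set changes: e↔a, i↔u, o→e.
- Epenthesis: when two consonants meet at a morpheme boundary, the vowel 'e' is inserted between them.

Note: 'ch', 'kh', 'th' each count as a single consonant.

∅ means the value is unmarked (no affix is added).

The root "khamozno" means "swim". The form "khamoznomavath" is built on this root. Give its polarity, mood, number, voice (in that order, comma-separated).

affirmative, subjunctive, dual, reflexive

Segment: khamozno-me-va-th.
polarity: -me → affirmative.
mood: -va → subjunctive.
number: ∅ → dual.
voice: -th → reflexive.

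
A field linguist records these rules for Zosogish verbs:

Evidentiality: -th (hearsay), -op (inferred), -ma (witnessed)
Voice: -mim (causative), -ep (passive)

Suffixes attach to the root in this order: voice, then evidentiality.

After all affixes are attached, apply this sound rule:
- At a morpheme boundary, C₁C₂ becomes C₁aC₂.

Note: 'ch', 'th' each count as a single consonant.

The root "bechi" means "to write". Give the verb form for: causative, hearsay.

Attach voice causative -mim → bechimim.
Attach evidentiality hearsay -th → bechimimth.
Apply epenthesis: bechimimth → bechimimath.

bechimimath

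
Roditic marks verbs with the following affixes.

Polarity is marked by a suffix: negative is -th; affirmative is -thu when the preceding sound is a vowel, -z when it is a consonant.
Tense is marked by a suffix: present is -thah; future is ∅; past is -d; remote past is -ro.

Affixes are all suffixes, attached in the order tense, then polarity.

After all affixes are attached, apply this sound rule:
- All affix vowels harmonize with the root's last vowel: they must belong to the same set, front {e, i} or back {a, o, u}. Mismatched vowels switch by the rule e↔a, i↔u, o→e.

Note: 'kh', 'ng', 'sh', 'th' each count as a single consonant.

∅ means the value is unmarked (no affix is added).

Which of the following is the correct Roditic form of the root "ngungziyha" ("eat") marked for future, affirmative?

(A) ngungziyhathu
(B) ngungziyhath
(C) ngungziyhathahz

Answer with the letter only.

tense = future: zero marking, form stays ngungziyha.
Attach polarity affirmative -thu (after vowel 'a') → ngungziyhathu.
Vowel harmony: no change.
So the correct form is ngungziyhathu, option (A).
(C) ngungziyhathahz is wrong: it uses present instead of future for tense.
(B) ngungziyhath is wrong: it uses negative instead of affirmative for polarity.

A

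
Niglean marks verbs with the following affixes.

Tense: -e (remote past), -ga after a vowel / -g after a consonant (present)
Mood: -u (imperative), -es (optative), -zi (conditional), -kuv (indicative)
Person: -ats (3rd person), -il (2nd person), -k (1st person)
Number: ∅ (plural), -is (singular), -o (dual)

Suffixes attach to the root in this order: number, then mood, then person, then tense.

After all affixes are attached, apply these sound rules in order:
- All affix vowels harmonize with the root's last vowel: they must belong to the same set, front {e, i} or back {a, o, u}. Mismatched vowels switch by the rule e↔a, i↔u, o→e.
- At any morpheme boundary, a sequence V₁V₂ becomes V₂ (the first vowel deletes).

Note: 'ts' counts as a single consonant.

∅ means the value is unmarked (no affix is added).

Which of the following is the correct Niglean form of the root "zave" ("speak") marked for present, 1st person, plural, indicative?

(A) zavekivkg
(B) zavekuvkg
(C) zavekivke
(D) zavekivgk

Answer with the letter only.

number = plural: zero marking, form stays zave.
Attach mood indicative -kuv → zavekuv.
Attach person 1st person -k → zavekuvk.
Attach tense present -g (after consonant 'k') → zavekuvkg.
Apply vowel harmony: zavekuvkg → zavekivkg.
Vowel deletion: no change.
So the correct form is zavekivkg, option (A).
(B) zavekuvkg is wrong: it fails to apply the sound rule(s).
(D) zavekivgk is wrong: it has the affixes in the wrong order.
(C) zavekivke is wrong: it uses remote past instead of present for tense.

A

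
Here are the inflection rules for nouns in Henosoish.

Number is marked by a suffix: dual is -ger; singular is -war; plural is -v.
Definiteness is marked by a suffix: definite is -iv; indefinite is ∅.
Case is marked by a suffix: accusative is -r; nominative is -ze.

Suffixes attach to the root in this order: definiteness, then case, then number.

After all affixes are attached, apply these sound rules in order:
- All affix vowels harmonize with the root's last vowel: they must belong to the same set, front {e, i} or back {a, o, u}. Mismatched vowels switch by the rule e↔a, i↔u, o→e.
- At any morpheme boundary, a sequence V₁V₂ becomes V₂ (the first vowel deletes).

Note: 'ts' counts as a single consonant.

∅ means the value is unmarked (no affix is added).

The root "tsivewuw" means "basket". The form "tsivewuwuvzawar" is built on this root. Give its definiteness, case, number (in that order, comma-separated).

definite, nominative, singular

Segment: tsivewuw-iv-ze-war.
definiteness: -iv → definite.
case: -ze → nominative.
number: -war → singular.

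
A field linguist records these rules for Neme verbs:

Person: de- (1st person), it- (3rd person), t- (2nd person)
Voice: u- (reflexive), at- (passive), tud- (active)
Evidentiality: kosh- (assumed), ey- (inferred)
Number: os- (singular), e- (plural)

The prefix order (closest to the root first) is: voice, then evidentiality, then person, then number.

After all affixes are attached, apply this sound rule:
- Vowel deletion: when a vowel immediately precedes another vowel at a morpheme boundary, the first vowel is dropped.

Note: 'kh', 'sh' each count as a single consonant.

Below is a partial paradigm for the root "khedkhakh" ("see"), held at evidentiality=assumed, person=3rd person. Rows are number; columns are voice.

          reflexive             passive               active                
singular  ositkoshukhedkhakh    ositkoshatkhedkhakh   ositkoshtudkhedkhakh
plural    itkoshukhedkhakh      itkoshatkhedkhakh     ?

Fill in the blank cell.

Attach voice active tud- → tudkhedkhakh.
Attach evidentiality assumed kosh- → koshtudkhedkhakh.
Attach person 3rd person it- → itkoshtudkhedkhakh.
Attach number plural e- → eitkoshtudkhedkhakh.
Apply vowel deletion: eitkoshtudkhedkhakh → itkoshtudkhedkhakh.

itkoshtudkhedkhakh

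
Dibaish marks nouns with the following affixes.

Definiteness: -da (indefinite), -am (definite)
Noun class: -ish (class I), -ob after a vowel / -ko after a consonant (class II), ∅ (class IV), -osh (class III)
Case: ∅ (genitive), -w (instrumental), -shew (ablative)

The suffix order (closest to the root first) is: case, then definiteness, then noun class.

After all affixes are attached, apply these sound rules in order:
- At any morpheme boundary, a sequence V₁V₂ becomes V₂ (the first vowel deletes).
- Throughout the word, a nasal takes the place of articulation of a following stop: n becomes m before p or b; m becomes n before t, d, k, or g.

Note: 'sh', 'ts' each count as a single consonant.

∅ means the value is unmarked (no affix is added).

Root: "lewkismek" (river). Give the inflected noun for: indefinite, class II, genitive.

case = genitive: zero marking, form stays lewkismek.
Attach definiteness indefinite -da → lewkismekda.
Attach noun class class II -ob (after vowel 'a') → lewkismekdaob.
Apply vowel deletion: lewkismekdaob → lewkismekdob.
Nasal assimilation: no change.

lewkismekdob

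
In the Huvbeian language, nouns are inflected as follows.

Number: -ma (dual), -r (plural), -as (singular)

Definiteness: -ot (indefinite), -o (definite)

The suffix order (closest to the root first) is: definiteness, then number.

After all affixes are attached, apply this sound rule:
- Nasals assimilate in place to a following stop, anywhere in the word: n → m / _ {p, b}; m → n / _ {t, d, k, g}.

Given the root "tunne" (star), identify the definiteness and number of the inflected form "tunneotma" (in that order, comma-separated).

indefinite, dual

Segment: tunne-ot-ma.
definiteness: -ot → indefinite.
number: -ma → dual.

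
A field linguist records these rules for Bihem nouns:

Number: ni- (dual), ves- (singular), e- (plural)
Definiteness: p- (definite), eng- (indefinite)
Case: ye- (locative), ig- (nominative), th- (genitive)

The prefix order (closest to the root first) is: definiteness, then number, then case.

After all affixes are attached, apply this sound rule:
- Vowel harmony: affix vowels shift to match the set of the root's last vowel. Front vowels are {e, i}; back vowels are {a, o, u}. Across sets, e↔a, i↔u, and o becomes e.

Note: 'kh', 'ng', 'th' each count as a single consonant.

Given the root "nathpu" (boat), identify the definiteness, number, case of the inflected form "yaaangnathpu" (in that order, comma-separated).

Segment: ye-e-eng-nathpu.
definiteness: eng- → indefinite.
number: e- → plural.
case: ye- → locative.

indefinite, plural, locative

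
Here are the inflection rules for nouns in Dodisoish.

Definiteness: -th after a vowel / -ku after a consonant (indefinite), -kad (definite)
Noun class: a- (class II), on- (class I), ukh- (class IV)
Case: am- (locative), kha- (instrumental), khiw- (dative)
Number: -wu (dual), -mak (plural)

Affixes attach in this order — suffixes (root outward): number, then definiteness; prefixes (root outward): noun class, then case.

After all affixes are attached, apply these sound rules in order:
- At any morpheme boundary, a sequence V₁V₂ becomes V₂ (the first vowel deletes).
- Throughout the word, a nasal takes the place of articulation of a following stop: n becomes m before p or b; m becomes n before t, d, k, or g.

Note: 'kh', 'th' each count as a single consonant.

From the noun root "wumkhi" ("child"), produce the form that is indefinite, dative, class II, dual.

Attach number dual -wu → wumkhiwu.
Attach noun class class II a- → awumkhiwu.
Attach case dative khiw- → khiwawumkhiwu.
Attach definiteness indefinite -th (after vowel 'u') → khiwawumkhiwuth.
Vowel deletion: no change.
Nasal assimilation: no change.

khiwawumkhiwuth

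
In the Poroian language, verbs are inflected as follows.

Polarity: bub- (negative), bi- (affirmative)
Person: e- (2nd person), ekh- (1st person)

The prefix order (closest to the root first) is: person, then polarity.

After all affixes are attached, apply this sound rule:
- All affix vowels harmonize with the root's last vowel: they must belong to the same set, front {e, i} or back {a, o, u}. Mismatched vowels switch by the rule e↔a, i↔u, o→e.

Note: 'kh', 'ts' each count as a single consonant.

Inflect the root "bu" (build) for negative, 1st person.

Attach person 1st person ekh- → ekhbu.
Attach polarity negative bub- → bubekhbu.
Apply vowel harmony: bubekhbu → bubakhbu.

bubakhbu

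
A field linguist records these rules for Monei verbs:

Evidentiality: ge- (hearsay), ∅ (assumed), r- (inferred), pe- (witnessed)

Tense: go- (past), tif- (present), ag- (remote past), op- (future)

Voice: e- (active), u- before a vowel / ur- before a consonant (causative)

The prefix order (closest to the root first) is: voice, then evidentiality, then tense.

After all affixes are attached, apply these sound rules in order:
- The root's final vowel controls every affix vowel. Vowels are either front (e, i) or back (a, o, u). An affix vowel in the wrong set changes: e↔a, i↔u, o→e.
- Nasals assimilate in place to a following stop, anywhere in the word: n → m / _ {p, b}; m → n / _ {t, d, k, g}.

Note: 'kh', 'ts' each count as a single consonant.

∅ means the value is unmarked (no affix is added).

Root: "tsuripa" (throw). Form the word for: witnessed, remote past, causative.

Attach voice causative ur- (before consonant 'ts') → urtsuripa.
Attach evidentiality witnessed pe- → peurtsuripa.
Attach tense remote past ag- → agpeurtsuripa.
Apply vowel harmony: agpeurtsuripa → agpaurtsuripa.
Nasal assimilation: no change.

agpaurtsuripa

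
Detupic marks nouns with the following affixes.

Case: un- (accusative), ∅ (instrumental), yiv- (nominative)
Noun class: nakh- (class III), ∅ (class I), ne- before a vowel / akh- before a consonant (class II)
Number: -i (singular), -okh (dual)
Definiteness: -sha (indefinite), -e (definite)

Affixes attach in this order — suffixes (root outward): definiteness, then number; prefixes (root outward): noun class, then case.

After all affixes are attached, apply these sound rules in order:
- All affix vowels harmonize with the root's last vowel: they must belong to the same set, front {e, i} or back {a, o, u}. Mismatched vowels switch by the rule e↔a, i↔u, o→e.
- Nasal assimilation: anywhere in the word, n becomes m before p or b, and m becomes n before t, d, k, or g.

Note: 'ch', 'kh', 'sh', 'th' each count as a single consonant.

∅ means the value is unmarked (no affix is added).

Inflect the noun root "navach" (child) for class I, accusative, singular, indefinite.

noun class = class I: zero marking, form stays navach.
Attach definiteness indefinite -sha → navachsha.
Attach case accusative un- → unnavachsha.
Attach number singular -i → unnavachshai.
Apply vowel harmony: unnavachshai → unnavachshau.
Nasal assimilation: no change.

unnavachshau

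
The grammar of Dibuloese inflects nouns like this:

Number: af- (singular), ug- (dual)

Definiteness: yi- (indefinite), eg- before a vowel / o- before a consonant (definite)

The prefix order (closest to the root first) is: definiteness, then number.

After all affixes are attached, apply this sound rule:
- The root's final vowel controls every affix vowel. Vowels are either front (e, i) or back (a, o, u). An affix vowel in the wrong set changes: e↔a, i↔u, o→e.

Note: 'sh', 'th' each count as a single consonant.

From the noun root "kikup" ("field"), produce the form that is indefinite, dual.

ugyukikup

Attach definiteness indefinite yi- → yikikup.
Attach number dual ug- → ugyikikup.
Apply vowel harmony: ugyikikup → ugyukikup.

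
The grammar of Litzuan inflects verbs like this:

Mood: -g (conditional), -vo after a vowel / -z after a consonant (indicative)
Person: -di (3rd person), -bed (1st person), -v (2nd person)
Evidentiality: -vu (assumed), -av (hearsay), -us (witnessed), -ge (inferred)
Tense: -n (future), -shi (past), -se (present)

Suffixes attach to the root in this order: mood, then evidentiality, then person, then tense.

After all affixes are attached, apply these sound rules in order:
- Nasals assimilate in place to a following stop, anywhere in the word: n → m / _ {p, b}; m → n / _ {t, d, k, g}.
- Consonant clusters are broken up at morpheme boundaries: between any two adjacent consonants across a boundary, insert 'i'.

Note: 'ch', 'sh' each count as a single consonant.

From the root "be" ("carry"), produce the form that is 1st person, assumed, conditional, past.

Attach mood conditional -g → beg.
Attach evidentiality assumed -vu → begvu.
Attach person 1st person -bed → begvubed.
Attach tense past -shi → begvubedshi.
Nasal assimilation: no change.
Apply epenthesis: begvubedshi → begivubedishi.

begivubedishi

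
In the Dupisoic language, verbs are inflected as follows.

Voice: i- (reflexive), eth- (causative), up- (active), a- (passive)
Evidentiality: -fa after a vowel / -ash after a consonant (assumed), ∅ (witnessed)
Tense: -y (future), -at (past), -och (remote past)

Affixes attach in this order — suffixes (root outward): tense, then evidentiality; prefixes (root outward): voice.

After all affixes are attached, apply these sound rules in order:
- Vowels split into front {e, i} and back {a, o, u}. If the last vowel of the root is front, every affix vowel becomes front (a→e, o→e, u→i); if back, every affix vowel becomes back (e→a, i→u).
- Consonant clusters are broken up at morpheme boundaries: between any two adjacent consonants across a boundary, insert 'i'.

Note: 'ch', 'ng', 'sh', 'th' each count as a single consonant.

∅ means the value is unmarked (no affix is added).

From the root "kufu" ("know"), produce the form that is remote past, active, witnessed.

upikufuoch

Attach voice active up- → upkufu.
Attach tense remote past -och → upkufuoch.
evidentiality = witnessed: zero marking, form stays upkufuoch.
Vowel harmony: no change.
Apply epenthesis: upkufuoch → upikufuoch.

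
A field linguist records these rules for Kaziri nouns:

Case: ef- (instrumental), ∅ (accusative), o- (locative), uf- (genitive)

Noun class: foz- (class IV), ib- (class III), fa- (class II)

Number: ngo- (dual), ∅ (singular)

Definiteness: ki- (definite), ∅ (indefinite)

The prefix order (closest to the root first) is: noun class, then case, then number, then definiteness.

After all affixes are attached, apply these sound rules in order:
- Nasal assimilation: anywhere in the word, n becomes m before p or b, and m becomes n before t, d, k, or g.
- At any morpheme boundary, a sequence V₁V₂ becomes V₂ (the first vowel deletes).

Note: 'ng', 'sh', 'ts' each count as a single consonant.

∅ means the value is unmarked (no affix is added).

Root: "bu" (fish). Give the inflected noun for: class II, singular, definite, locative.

kofabu

Attach noun class class II fa- → fabu.
Attach case locative o- → ofabu.
number = singular: zero marking, form stays ofabu.
Attach definiteness definite ki- → kiofabu.
Nasal assimilation: no change.
Apply vowel deletion: kiofabu → kofabu.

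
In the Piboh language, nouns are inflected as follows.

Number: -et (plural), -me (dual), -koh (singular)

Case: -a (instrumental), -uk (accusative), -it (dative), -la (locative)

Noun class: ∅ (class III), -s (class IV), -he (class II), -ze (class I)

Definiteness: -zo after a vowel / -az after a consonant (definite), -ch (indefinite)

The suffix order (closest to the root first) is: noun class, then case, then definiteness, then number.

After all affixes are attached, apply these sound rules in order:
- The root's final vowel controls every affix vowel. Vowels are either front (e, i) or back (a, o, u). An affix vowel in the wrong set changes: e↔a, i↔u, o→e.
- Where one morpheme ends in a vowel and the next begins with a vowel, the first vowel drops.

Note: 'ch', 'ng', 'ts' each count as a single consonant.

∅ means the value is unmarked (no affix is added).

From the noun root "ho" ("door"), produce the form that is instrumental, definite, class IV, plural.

hosazat

Attach noun class class IV -s → hos.
Attach case instrumental -a → hosa.
Attach definiteness definite -zo (after vowel 'a') → hosazo.
Attach number plural -et → hosazoet.
Apply vowel harmony: hosazoet → hosazoat.
Apply vowel deletion: hosazoat → hosazat.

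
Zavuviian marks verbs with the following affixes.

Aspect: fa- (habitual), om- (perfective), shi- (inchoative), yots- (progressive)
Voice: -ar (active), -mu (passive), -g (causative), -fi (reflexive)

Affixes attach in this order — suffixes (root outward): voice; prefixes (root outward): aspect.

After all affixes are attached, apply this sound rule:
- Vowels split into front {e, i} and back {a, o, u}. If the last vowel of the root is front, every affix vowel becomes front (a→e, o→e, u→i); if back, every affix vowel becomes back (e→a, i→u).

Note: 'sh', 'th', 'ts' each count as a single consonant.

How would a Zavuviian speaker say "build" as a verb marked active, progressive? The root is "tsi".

yetstsier

Attach aspect progressive yots- → yotstsi.
Attach voice active -ar → yotstsiar.
Apply vowel harmony: yotstsiar → yetstsier.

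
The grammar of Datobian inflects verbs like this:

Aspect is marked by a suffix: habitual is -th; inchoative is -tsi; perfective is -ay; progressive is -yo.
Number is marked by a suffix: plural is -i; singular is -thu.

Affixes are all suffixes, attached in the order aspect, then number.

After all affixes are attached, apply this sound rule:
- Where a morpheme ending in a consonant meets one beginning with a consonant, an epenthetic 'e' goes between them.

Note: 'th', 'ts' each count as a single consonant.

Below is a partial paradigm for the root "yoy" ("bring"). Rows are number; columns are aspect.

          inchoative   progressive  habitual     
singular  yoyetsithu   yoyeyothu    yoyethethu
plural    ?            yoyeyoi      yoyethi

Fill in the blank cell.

yoyetsii

Attach aspect inchoative -tsi → yoytsi.
Attach number plural -i → yoytsii.
Apply epenthesis: yoytsii → yoyetsii.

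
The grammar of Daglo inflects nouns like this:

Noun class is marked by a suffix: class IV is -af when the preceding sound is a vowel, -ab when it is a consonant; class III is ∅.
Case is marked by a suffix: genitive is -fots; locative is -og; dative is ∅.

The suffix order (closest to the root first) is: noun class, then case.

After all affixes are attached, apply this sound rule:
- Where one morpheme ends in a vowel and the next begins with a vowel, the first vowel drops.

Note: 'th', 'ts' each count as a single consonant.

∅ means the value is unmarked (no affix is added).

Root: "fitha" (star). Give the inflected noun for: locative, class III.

noun class = class III: zero marking, form stays fitha.
Attach case locative -og → fithaog.
Apply vowel deletion: fithaog → fithog.

fithog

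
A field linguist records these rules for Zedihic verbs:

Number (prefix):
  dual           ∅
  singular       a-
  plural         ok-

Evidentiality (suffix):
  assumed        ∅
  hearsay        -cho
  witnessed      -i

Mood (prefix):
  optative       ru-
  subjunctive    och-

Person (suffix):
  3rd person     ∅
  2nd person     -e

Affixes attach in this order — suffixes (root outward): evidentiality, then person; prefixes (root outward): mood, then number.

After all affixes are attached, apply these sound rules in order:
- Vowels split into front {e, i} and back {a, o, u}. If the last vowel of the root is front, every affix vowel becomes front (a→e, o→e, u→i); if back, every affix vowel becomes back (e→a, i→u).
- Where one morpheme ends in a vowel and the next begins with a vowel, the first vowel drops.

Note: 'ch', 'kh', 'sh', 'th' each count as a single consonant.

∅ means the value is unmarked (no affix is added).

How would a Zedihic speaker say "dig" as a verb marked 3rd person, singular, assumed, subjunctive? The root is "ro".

Attach mood subjunctive och- → ochro.
evidentiality = assumed: zero marking, form stays ochro.
person = 3rd person: zero marking, form stays ochro.
Attach number singular a- → aochro.
Vowel harmony: no change.
Apply vowel deletion: aochro → ochro.

ochro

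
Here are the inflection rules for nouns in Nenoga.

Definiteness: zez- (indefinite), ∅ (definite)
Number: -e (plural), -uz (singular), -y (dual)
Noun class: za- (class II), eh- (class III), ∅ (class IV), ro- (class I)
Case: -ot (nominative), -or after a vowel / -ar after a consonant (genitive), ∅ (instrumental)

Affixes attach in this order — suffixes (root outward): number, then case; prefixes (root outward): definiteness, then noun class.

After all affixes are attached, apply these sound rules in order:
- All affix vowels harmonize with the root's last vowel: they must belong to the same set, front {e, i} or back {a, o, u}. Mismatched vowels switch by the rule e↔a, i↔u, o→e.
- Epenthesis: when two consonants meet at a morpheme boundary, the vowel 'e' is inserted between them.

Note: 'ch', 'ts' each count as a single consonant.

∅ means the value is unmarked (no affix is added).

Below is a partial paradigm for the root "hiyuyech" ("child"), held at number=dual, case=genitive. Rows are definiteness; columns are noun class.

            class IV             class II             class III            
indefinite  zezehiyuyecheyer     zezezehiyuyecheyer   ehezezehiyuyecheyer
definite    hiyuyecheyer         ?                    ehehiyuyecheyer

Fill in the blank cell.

definiteness = definite: zero marking, form stays hiyuyech.
Attach noun class class II za- → zahiyuyech.
Attach number dual -y → zahiyuyechy.
Attach case genitive -ar (after consonant 'y') → zahiyuyechyar.
Apply vowel harmony: zahiyuyechyar → zehiyuyechyer.
Apply epenthesis: zehiyuyechyer → zehiyuyecheyer.

zehiyuyecheyer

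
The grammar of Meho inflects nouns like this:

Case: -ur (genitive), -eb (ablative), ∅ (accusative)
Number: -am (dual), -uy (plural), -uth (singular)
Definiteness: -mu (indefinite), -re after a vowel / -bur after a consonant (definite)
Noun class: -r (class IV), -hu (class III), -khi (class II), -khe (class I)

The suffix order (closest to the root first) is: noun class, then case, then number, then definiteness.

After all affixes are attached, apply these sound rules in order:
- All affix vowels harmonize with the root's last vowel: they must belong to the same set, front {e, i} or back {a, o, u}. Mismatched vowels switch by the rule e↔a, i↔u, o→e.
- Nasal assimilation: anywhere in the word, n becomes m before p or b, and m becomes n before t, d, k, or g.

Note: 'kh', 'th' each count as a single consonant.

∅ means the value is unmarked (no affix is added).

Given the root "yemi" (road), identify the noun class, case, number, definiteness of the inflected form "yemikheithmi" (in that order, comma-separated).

Segment: yemi-khe-uth-mu.
noun class: -khe → class I.
case: ∅ → accusative.
number: -uth → singular.
definiteness: -mu → indefinite.

class I, accusative, singular, indefinite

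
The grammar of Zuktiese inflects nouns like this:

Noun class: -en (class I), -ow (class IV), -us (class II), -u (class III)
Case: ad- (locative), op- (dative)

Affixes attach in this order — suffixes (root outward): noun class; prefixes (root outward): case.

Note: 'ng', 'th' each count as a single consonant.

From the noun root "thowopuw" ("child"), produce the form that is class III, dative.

opthowopuwu

Attach noun class class III -u → thowopuwu.
Attach case dative op- → opthowopuwu.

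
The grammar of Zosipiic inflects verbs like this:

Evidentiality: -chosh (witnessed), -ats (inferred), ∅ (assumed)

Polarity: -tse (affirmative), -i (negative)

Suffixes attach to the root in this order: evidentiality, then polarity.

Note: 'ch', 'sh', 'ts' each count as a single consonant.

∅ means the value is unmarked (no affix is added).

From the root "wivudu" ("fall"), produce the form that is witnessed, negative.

wivuduchoshi

Attach evidentiality witnessed -chosh → wivuduchosh.
Attach polarity negative -i → wivuduchoshi.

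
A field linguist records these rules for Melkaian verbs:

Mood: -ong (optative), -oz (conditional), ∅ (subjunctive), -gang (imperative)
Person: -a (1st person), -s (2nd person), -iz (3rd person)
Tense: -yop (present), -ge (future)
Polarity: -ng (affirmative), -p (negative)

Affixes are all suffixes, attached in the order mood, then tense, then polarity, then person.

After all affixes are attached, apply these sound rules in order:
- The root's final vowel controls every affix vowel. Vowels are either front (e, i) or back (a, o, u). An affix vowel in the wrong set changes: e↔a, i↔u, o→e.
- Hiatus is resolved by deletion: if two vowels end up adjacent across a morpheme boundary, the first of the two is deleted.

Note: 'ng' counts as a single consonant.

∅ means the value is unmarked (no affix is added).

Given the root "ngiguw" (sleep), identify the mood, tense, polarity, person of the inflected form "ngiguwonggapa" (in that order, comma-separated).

Segment: ngiguw-ong-ge-p-a.
mood: -ong → optative.
tense: -ge → future.
polarity: -p → negative.
person: -a → 1st person.

optative, future, negative, 1st person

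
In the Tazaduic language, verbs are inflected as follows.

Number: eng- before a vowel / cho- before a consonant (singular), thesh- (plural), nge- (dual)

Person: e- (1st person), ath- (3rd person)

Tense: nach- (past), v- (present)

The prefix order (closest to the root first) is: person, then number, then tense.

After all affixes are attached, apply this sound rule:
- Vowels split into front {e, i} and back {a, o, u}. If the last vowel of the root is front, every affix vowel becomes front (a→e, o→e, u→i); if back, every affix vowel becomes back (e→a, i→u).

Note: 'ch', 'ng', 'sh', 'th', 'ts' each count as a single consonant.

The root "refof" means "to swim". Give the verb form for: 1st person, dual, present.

Attach person 1st person e- → erefof.
Attach number dual nge- → ngeerefof.
Attach tense present v- → vngeerefof.
Apply vowel harmony: vngeerefof → vngaarefof.

vngaarefof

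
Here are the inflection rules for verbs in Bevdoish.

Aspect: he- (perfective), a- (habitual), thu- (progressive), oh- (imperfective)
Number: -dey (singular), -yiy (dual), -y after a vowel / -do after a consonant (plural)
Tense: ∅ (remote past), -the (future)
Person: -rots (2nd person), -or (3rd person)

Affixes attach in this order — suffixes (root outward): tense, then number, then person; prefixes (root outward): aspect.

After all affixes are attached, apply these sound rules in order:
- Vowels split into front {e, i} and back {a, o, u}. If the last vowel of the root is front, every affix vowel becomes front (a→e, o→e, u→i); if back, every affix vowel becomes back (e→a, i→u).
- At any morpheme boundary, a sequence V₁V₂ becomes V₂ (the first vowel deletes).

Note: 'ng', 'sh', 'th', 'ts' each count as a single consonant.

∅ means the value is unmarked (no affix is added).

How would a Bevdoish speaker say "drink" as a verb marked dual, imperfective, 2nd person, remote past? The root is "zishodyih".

ehzishodyihyiyrets

tense = remote past: zero marking, form stays zishodyih.
Attach number dual -yiy → zishodyihyiy.
Attach aspect imperfective oh- → ohzishodyihyiy.
Attach person 2nd person -rots → ohzishodyihyiyrots.
Apply vowel harmony: ohzishodyihyiyrots → ehzishodyihyiyrets.
Vowel deletion: no change.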